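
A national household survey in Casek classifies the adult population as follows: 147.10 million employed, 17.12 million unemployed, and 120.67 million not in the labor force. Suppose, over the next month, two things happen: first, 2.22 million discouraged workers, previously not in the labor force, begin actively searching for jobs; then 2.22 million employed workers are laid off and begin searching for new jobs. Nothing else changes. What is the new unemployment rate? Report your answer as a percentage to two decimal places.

Initially, labor force = 147.10 + 17.12 = 164.22 million, so u = 17.12/164.22 = 10.43%.
After the first change, unemployed and labor force both rise by 2.22 → E = 147.10, U = 19.34, labor force = 166.44 million.
After the second change, employed falls and unemployed rises by 2.22; labor force unchanged → E = 144.88, U = 21.56, labor force = 166.44 million.
New unemployment rate = 21.56 / 166.44 = 12.95%.

New unemployment rate ≈ 12.95%.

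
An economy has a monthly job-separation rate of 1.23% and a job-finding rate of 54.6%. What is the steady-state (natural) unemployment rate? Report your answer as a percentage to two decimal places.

At steady state the flows balance: s·E = f·U, so U/(E+U) = s/(s+f).
u* = 1.23 / (1.23 + 54.6) = 1.23 / 55.83 = 2.20%.

Steady-state unemployment rate ≈ 2.20%.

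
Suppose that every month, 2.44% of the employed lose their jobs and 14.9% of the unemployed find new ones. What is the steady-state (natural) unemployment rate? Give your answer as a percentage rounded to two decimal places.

At steady state the flows balance: s·E = f·U, so U/(E+U) = s/(s+f).
u* = 2.44 / (2.44 + 14.9) = 2.44 / 17.34 = 14.07%.

Steady-state unemployment rate ≈ 14.07%.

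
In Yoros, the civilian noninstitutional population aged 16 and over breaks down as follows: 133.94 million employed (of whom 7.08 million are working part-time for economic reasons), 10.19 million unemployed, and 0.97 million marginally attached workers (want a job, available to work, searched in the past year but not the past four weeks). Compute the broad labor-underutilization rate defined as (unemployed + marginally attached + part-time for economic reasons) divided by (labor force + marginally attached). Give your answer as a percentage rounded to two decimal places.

Broad underutilization rate ≈ 12.57%.

Labor force = 133.94 + 10.19 = 144.13 million.
Numerator = 10.19 + 0.97 + 7.08 = 18.24 million.
Denominator = 144.13 + 0.97 = 145.10 million.
Broad rate = 18.24 / 145.10 = 12.57%.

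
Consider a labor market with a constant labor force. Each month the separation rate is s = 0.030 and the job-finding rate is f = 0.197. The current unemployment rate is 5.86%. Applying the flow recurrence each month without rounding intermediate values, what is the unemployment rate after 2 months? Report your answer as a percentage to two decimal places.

Unemployment rate after two months ≈ 8.82%.

With a fixed labor force, u_{t+1} = u_t + s·(1−u_t) − f·u_t = u_t·(1−s−f) + s.
Here 1−s−f = 0.773 and s = 0.030.
u_1 = 0.058600 × 0.773 + 0.030 = 0.075298.
u_2 = 0.075298 × 0.773 + 0.030 = 0.088205.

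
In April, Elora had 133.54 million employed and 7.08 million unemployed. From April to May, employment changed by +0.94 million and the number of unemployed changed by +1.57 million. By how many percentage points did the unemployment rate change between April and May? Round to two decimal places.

The unemployment rate changed by +1.01 percentage points.

April: labor force = 133.54 + 7.08 = 140.62; u = 7.08/140.62 = 5.03%.
May: labor force = 134.48 + 8.65 = 143.13; u = 8.65/143.13 = 6.04%.
Change = 6.04% − 5.03% = +1.01 pp.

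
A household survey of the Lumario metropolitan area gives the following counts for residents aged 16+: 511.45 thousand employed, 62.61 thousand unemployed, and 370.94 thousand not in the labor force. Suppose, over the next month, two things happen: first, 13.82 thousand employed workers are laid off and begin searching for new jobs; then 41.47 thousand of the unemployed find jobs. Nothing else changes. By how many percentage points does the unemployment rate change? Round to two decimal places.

The unemployment rate changes by −4.82 percentage points.

Initially, labor force = 511.45 + 62.61 = 574.06 thousand, so u = 62.61/574.06 = 10.91%.
After the first change, employed falls and unemployed rises by 13.82; labor force unchanged → E = 497.63, U = 76.43, labor force = 574.06 thousand.
After the second change, unemployed falls and employed rises by 41.47; labor force unchanged → E = 539.10, U = 34.96, labor force = 574.06 thousand.
New unemployment rate = 34.96 / 574.06 = 6.09%.
Change = 6.09% − 10.91% = −4.82 percentage points.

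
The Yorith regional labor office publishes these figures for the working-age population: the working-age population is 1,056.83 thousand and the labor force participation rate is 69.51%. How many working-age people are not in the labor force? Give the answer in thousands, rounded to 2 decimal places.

About 322.23 thousand are not in the labor force.

Share not in the labor force = 1 − 0.6951 = 0.3049.
Not in labor force = 0.3049 × 1,056.83 ≈ 322.23 thousand.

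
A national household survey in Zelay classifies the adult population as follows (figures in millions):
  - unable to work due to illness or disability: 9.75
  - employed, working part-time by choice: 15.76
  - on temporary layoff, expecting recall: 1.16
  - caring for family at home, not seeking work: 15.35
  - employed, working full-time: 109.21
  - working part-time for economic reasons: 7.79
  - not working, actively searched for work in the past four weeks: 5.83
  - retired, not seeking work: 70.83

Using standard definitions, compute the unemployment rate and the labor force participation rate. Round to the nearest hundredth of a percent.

Unemployment rate ≈ 5.00%; labor force participation rate ≈ 59.30%.

Employed = 15.76 + 109.21 + 7.79 = 132.76 million (anyone who worked, including part-time for economic reasons, counts as employed).
Unemployed = 1.16 + 5.83 = 6.99 million (jobless and actively searching, or on temporary layoff).
Labor force = 132.76 + 6.99 = 139.75 million.
Not in labor force = 9.75 + 15.35 + 70.83 = 95.93 million (those not working and not actively searching are outside the labor force).
Civilian working-age population = 139.75 + 95.93 = 235.68 million.
Unemployment rate = 6.99 / 139.75 = 5.00%.
Labor force participation rate = 139.75 / 235.68 = 59.30%.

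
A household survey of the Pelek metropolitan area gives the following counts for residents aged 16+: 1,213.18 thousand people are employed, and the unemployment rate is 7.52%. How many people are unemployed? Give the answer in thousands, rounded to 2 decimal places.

Let U be the number unemployed. The labor force is E + U, and U/(E+U) = 0.0752.
So U = 0.0752 × 1,213.18 / (1 − 0.0752) = 91.2311 / 0.9248 ≈ 98.65 thousand.

About 98.65 thousand are unemployed.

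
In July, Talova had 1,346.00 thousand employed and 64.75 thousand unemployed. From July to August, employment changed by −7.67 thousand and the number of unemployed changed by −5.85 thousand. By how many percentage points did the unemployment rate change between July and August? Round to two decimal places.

The unemployment rate changed by −0.37 percentage points.

July: labor force = 1,346.00 + 64.75 = 1,410.75; u = 64.75/1,410.75 = 4.59%.
August: labor force = 1,338.33 + 58.90 = 1,397.23; u = 58.90/1,397.23 = 4.22%.
Change = 4.22% − 4.59% = −0.37 pp.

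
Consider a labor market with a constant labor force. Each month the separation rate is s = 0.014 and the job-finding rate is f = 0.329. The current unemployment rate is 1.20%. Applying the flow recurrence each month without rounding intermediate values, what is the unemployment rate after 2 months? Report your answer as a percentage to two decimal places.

With a fixed labor force, u_{t+1} = u_t + s·(1−u_t) − f·u_t = u_t·(1−s−f) + s.
Here 1−s−f = 0.657 and s = 0.014.
u_1 = 0.012000 × 0.657 + 0.014 = 0.021884.
u_2 = 0.021884 × 0.657 + 0.014 = 0.028378.

Unemployment rate after two months ≈ 2.84%.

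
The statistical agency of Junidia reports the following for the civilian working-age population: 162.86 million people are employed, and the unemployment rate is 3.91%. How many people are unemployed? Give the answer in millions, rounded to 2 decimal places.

Let U be the number unemployed. The labor force is E + U, and U/(E+U) = 0.0391.
So U = 0.0391 × 162.86 / (1 − 0.0391) = 6.3678 / 0.9609 ≈ 6.63 million.

About 6.63 million are unemployed.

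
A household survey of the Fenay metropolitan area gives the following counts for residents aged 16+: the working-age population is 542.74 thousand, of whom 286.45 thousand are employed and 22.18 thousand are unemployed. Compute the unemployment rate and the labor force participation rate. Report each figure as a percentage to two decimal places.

Labor force = employed + unemployed = 286.45 + 22.18 = 308.63 thousand.
Unemployment rate = 22.18 / 308.63 = 7.19%.
Labor force participation rate = 308.63 / 542.74 = 56.87%.

Unemployment rate ≈ 7.19%; labor force participation rate ≈ 56.87%.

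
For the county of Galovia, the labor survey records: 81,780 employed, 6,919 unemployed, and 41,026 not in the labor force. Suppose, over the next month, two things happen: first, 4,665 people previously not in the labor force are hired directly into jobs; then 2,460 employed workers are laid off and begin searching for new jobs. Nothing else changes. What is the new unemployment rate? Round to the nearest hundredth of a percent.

New unemployment rate ≈ 10.05%.

Initially, labor force = 81,780 + 6,919 = 88,699, so u = 6,919/88,699 = 7.80%.
After the first change, employed and labor force both rise by 4,665; unemployed unchanged → E = 86,445, U = 6,919, labor force = 93,364.
After the second change, employed falls and unemployed rises by 2,460; labor force unchanged → E = 83,985, U = 9,379, labor force = 93,364.
New unemployment rate = 9,379 / 93,364 = 10.05%.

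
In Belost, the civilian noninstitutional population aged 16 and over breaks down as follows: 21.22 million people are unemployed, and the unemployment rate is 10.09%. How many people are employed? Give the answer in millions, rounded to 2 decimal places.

About 189.09 million are employed.

Labor force = U / u = 21.22 / 0.1009 ≈ 210.31 million.
Employed = labor force − unemployed = 210.31 − 21.22 = 189.09 million.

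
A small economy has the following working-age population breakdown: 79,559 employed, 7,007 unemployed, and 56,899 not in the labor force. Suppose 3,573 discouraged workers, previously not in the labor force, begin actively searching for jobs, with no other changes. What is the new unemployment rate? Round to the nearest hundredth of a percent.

New unemployment rate ≈ 11.74%.

Initially, labor force = 79,559 + 7,007 = 86,566, so u = 7,007/86,566 = 8.09%.
After the change, unemployed and labor force both rise by 3,573 → E = 79,559, U = 10,580, labor force = 90,139.
New unemployment rate = 10,580 / 90,139 = 11.74%.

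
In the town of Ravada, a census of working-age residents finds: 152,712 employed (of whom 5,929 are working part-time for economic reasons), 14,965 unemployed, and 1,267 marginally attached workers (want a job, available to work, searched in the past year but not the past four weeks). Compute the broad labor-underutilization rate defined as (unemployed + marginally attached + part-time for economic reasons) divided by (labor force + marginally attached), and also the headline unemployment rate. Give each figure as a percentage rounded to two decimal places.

Broad underutilization rate ≈ 13.12%; headline unemployment rate ≈ 8.92%.

Labor force = 152,712 + 14,965 = 167,677.
Numerator = 14,965 + 1,267 + 5,929 = 22,161.
Denominator = 167,677 + 1,267 = 168,944.
Broad rate = 22,161 / 168,944 = 13.12%.
Headline unemployment rate = 14,965 / 167,677 = 8.92%.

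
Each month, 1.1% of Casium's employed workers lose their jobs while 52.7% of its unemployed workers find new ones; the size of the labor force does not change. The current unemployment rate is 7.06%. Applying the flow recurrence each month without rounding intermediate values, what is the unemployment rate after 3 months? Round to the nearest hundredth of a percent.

With a fixed labor force, u_{t+1} = u_t + s·(1−u_t) − f·u_t = u_t·(1−s−f) + s.
Here 1−s−f = 0.462 and s = 0.011.
u_1 = 0.070600 × 0.462 + 0.011 = 0.043617.
u_2 = 0.043617 × 0.462 + 0.011 = 0.031151.
u_3 = 0.031151 × 0.462 + 0.011 = 0.025392.

Unemployment rate after three months ≈ 2.54%.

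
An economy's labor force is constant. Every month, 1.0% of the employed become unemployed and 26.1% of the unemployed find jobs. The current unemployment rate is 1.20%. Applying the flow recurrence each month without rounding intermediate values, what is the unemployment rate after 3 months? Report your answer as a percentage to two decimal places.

Unemployment rate after three months ≈ 2.73%.

With a fixed labor force, u_{t+1} = u_t + s·(1−u_t) − f·u_t = u_t·(1−s−f) + s.
Here 1−s−f = 0.729 and s = 0.010.
u_1 = 0.012000 × 0.729 + 0.010 = 0.018748.
u_2 = 0.018748 × 0.729 + 0.010 = 0.023667.
u_3 = 0.023667 × 0.729 + 0.010 = 0.027253.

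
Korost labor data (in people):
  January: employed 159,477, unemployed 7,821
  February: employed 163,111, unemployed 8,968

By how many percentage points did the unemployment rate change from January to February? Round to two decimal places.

The unemployment rate changed by +0.54 percentage points.

January: labor force = 159,477 + 7,821 = 167,298; u = 7,821/167,298 = 4.67%.
February: labor force = 163,111 + 8,968 = 172,079; u = 8,968/172,079 = 5.21%.
Change = 5.21% − 4.67% = +0.54 pp.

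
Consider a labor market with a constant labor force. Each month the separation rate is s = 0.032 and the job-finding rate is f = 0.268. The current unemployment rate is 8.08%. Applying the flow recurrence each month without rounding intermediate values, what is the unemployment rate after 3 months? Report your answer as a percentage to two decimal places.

Unemployment rate after three months ≈ 9.78%.

With a fixed labor force, u_{t+1} = u_t + s·(1−u_t) − f·u_t = u_t·(1−s−f) + s.
Here 1−s−f = 0.700 and s = 0.032.
u_1 = 0.080800 × 0.700 + 0.032 = 0.088560.
u_2 = 0.088560 × 0.700 + 0.032 = 0.093992.
u_3 = 0.093992 × 0.700 + 0.032 = 0.097794.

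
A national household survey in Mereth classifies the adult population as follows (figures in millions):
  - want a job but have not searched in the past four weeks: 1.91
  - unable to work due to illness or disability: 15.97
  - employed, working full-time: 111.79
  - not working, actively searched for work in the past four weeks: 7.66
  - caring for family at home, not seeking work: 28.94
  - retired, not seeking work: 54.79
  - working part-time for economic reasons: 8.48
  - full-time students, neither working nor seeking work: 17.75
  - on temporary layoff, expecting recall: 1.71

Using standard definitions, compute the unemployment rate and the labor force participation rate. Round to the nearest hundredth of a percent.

Employed = 111.79 + 8.48 = 120.27 million (anyone who worked, including part-time for economic reasons, counts as employed).
Unemployed = 7.66 + 1.71 = 9.37 million (jobless and actively searching, or on temporary layoff).
Labor force = 120.27 + 9.37 = 129.64 million.
Not in labor force = 1.91 + 15.97 + 28.94 + 54.79 + 17.75 = 119.36 million (those not working and not actively searching are outside the labor force — including those who want a job but have given up searching).
Civilian working-age population = 129.64 + 119.36 = 249.00 million.
Unemployment rate = 9.37 / 129.64 = 7.23%.
Labor force participation rate = 129.64 / 249.00 = 52.06%.

Unemployment rate ≈ 7.23%; labor force participation rate ≈ 52.06%.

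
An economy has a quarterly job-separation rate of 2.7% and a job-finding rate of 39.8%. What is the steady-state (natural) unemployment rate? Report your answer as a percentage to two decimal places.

Steady-state unemployment rate ≈ 6.35%.

At steady state the flows balance: s·E = f·U, so U/(E+U) = s/(s+f).
u* = 2.7 / (2.7 + 39.8) = 2.7 / 42.50 = 6.35%.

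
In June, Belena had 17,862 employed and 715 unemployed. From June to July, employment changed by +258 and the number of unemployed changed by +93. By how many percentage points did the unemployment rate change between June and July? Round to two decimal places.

The unemployment rate changed by +0.42 percentage points.

June: labor force = 17,862 + 715 = 18,577; u = 715/18,577 = 3.85%.
July: labor force = 18,120 + 808 = 18,928; u = 808/18,928 = 4.27%.
Change = 4.27% − 3.85% = +0.42 pp.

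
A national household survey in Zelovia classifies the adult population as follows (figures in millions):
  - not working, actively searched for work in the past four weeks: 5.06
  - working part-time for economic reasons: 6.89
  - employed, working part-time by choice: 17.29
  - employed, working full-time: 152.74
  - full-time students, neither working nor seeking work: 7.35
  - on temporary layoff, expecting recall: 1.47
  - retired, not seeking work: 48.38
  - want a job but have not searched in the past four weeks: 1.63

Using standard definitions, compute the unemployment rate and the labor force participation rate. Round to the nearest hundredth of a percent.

Unemployment rate ≈ 3.56%; labor force participation rate ≈ 76.18%.

Employed = 6.89 + 17.29 + 152.74 = 176.92 million (anyone who worked, including part-time for economic reasons, counts as employed).
Unemployed = 5.06 + 1.47 = 6.53 million (jobless and actively searching, or on temporary layoff).
Labor force = 176.92 + 6.53 = 183.45 million.
Not in labor force = 7.35 + 48.38 + 1.63 = 57.36 million (those not working and not actively searching are outside the labor force — including those who want a job but have given up searching).
Civilian working-age population = 183.45 + 57.36 = 240.81 million.
Unemployment rate = 6.53 / 183.45 = 3.56%.
Labor force participation rate = 183.45 / 240.81 = 76.18%.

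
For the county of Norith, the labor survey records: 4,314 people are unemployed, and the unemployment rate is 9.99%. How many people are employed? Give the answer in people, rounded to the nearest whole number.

About 38,869 are employed.

Labor force = U / u = 4,314 / 0.0999 ≈ 43,183.
Employed = labor force − unemployed = 43,183 − 4,314 = 38,869.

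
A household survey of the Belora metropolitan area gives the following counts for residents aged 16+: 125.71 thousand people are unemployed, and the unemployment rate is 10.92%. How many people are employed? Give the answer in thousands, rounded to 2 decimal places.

Labor force = U / u = 125.71 / 0.1092 ≈ 1,151.19 thousand.
Employed = labor force − unemployed = 1,151.19 − 125.71 = 1,025.48 thousand.

About 1,025.48 thousand are employed.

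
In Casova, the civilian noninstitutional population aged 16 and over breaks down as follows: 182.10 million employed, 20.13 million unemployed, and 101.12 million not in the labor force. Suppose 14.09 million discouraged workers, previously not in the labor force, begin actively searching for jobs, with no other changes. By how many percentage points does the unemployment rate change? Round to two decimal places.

Initially, labor force = 182.10 + 20.13 = 202.23 million, so u = 20.13/202.23 = 9.95%.
After the change, unemployed and labor force both rise by 14.09 → E = 182.10, U = 34.22, labor force = 216.32 million.
New unemployment rate = 34.22 / 216.32 = 15.82%.
Change = 15.82% − 9.95% = +5.87 percentage points.

The unemployment rate changes by +5.87 percentage points.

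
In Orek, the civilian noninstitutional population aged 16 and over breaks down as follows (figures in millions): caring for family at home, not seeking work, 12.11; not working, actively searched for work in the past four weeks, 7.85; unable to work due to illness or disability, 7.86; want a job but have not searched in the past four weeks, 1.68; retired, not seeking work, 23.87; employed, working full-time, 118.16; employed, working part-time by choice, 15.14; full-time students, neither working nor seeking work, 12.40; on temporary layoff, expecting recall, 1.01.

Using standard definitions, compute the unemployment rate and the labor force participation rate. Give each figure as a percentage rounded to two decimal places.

Unemployment rate ≈ 6.23%; labor force participation rate ≈ 71.05%.

Employed = 118.16 + 15.14 = 133.30 million.
Unemployed = 7.85 + 1.01 = 8.86 million (jobless and actively searching, or on temporary layoff).
Labor force = 133.30 + 8.86 = 142.16 million.
Not in labor force = 12.11 + 7.86 + 1.68 + 23.87 + 12.40 = 57.92 million (those not working and not actively searching are outside the labor force — including those who want a job but have given up searching).
Civilian working-age population = 142.16 + 57.92 = 200.08 million.
Unemployment rate = 8.86 / 142.16 = 6.23%.
Labor force participation rate = 142.16 / 200.08 = 71.05%.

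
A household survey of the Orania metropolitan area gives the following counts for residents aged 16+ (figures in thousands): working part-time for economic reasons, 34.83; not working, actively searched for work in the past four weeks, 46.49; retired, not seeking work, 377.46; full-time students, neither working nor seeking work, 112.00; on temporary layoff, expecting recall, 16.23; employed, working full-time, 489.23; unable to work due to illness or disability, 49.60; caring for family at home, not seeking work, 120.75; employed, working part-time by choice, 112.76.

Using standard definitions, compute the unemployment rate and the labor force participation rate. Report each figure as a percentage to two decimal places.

Employed = 34.83 + 489.23 + 112.76 = 636.82 thousand (anyone who worked, including part-time for economic reasons, counts as employed).
Unemployed = 46.49 + 16.23 = 62.72 thousand (jobless and actively searching, or on temporary layoff).
Labor force = 636.82 + 62.72 = 699.54 thousand.
Not in labor force = 377.46 + 112.00 + 49.60 + 120.75 = 659.81 thousand (those not working and not actively searching are outside the labor force).
Civilian working-age population = 699.54 + 659.81 = 1,359.35 thousand.
Unemployment rate = 62.72 / 699.54 = 8.97%.
Labor force participation rate = 699.54 / 1,359.35 = 51.46%.

Unemployment rate ≈ 8.97%; labor force participation rate ≈ 51.46%.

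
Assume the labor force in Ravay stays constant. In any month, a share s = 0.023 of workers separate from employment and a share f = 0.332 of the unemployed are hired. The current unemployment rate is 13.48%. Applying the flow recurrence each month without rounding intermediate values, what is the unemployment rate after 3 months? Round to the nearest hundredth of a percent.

Unemployment rate after three months ≈ 8.36%.

With a fixed labor force, u_{t+1} = u_t + s·(1−u_t) − f·u_t = u_t·(1−s−f) + s.
Here 1−s−f = 0.645 and s = 0.023.
u_1 = 0.134800 × 0.645 + 0.023 = 0.109946.
u_2 = 0.109946 × 0.645 + 0.023 = 0.093915.
u_3 = 0.093915 × 0.645 + 0.023 = 0.083575.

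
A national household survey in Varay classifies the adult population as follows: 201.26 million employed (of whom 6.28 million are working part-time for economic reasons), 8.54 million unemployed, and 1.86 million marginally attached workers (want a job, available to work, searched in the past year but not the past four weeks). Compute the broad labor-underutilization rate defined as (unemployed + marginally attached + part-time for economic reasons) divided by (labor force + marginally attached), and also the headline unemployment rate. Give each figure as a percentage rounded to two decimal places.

Labor force = 201.26 + 8.54 = 209.80 million.
Numerator = 8.54 + 1.86 + 6.28 = 16.68 million.
Denominator = 209.80 + 1.86 = 211.66 million.
Broad rate = 16.68 / 211.66 = 7.88%.
Headline unemployment rate = 8.54 / 209.80 = 4.07%.

Broad underutilization rate ≈ 7.88%; headline unemployment rate ≈ 4.07%.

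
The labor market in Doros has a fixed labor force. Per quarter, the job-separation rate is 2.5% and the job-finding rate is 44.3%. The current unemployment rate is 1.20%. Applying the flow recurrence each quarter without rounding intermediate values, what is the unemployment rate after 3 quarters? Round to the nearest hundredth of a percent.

Unemployment rate after three quarters ≈ 4.72%.

With a fixed labor force, u_{t+1} = u_t + s·(1−u_t) − f·u_t = u_t·(1−s−f) + s.
Here 1−s−f = 0.532 and s = 0.025.
u_1 = 0.012000 × 0.532 + 0.025 = 0.031384.
u_2 = 0.031384 × 0.532 + 0.025 = 0.041696.
u_3 = 0.041696 × 0.532 + 0.025 = 0.047182.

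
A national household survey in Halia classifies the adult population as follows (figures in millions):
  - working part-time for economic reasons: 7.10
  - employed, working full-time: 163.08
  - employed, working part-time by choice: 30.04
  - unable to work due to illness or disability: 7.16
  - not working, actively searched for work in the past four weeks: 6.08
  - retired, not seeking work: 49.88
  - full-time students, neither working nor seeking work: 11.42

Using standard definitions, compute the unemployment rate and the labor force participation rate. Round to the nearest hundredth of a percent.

Employed = 7.10 + 163.08 + 30.04 = 200.22 million (anyone who worked, including part-time for economic reasons, counts as employed).
Unemployed = 6.08 million.
Labor force = 200.22 + 6.08 = 206.30 million.
Not in labor force = 7.16 + 49.88 + 11.42 = 68.46 million (those not working and not actively searching are outside the labor force).
Civilian working-age population = 206.30 + 68.46 = 274.76 million.
Unemployment rate = 6.08 / 206.30 = 2.95%.
Labor force participation rate = 206.30 / 274.76 = 75.08%.

Unemployment rate ≈ 2.95%; labor force participation rate ≈ 75.08%.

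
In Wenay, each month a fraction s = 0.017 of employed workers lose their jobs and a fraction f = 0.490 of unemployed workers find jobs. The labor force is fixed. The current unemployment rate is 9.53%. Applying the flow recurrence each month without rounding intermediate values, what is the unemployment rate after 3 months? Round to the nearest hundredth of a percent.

Unemployment rate after three months ≈ 4.09%.

With a fixed labor force, u_{t+1} = u_t + s·(1−u_t) − f·u_t = u_t·(1−s−f) + s.
Here 1−s−f = 0.493 and s = 0.017.
u_1 = 0.095300 × 0.493 + 0.017 = 0.063983.
u_2 = 0.063983 × 0.493 + 0.017 = 0.048544.
u_3 = 0.048544 × 0.493 + 0.017 = 0.040932.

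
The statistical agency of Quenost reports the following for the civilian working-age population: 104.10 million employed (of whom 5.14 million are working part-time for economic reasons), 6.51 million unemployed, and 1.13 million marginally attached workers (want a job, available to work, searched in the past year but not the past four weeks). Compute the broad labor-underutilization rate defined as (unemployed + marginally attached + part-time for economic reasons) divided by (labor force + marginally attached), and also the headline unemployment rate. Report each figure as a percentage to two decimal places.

Broad underutilization rate ≈ 11.44%; headline unemployment rate ≈ 5.89%.

Labor force = 104.10 + 6.51 = 110.61 million.
Numerator = 6.51 + 1.13 + 5.14 = 12.78 million.
Denominator = 110.61 + 1.13 = 111.74 million.
Broad rate = 12.78 / 111.74 = 11.44%.
Headline unemployment rate = 6.51 / 110.61 = 5.89%.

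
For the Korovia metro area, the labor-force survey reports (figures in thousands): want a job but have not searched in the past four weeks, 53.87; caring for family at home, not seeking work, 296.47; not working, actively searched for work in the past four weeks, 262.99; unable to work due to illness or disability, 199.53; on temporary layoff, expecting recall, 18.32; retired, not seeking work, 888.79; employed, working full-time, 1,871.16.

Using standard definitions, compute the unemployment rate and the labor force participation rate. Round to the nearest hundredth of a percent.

Unemployment rate ≈ 13.07%; labor force participation rate ≈ 59.94%.

Employed = 1,871.16 thousand.
Unemployed = 262.99 + 18.32 = 281.31 thousand (jobless and actively searching, or on temporary layoff).
Labor force = 1,871.16 + 281.31 = 2,152.47 thousand.
Not in labor force = 53.87 + 296.47 + 199.53 + 888.79 = 1,438.66 thousand (those not working and not actively searching are outside the labor force — including those who want a job but have given up searching).
Civilian working-age population = 2,152.47 + 1,438.66 = 3,591.13 thousand.
Unemployment rate = 281.31 / 2,152.47 = 13.07%.
Labor force participation rate = 2,152.47 / 3,591.13 = 59.94%.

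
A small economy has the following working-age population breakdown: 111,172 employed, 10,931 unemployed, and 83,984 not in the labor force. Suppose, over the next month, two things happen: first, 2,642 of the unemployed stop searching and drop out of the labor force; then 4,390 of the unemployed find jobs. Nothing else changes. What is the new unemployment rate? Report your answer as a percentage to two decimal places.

New unemployment rate ≈ 3.26%.

Initially, labor force = 111,172 + 10,931 = 122,103, so u = 10,931/122,103 = 8.95%.
After the first change, unemployed and labor force both fall by 2,642 → E = 111,172, U = 8,289, labor force = 119,461.
After the second change, unemployed falls and employed rises by 4,390; labor force unchanged → E = 115,562, U = 3,899, labor force = 119,461.
New unemployment rate = 3,899 / 119,461 = 3.26%.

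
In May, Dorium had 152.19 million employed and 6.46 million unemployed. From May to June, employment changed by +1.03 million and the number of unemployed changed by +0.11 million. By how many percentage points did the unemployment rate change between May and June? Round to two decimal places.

May: labor force = 152.19 + 6.46 = 158.65; u = 6.46/158.65 = 4.07%.
June: labor force = 153.22 + 6.57 = 159.79; u = 6.57/159.79 = 4.11%.
Change = 4.11% − 4.07% = +0.04 pp.

The unemployment rate changed by +0.04 percentage points.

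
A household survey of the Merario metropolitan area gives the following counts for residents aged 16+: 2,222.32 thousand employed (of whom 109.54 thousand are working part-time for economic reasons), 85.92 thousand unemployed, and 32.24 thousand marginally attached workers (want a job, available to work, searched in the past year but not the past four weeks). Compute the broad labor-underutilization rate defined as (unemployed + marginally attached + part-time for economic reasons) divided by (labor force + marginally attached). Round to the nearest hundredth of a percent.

Labor force = 2,222.32 + 85.92 = 2,308.24 thousand.
Numerator = 85.92 + 32.24 + 109.54 = 227.70 thousand.
Denominator = 2,308.24 + 32.24 = 2,340.48 thousand.
Broad rate = 227.70 / 2,340.48 = 9.73%.

Broad underutilization rate ≈ 9.73%.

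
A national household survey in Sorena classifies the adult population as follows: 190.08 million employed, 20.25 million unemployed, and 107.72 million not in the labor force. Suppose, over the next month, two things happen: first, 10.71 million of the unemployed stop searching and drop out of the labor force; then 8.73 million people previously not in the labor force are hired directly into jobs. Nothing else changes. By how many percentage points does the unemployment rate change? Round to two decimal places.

Initially, labor force = 190.08 + 20.25 = 210.33 million, so u = 20.25/210.33 = 9.63%.
After the first change, unemployed and labor force both fall by 10.71 → E = 190.08, U = 9.54, labor force = 199.62 million.
After the second change, employed and labor force both rise by 8.73; unemployed unchanged → E = 198.81, U = 9.54, labor force = 208.35 million.
New unemployment rate = 9.54 / 208.35 = 4.58%.
Change = 4.58% − 9.63% = −5.05 percentage points.

The unemployment rate changes by −5.05 percentage points.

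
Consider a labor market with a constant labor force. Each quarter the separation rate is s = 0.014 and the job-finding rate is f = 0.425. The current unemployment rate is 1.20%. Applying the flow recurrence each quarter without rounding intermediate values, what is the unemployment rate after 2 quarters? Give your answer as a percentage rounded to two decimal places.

Unemployment rate after two quarters ≈ 2.56%.

With a fixed labor force, u_{t+1} = u_t + s·(1−u_t) − f·u_t = u_t·(1−s−f) + s.
Here 1−s−f = 0.561 and s = 0.014.
u_1 = 0.012000 × 0.561 + 0.014 = 0.020732.
u_2 = 0.020732 × 0.561 + 0.014 = 0.025631.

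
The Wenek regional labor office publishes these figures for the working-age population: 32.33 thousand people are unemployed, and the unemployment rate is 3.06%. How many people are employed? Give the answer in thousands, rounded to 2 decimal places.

About 1,024.21 thousand are employed.

Labor force = U / u = 32.33 / 0.0306 ≈ 1,056.54 thousand.
Employed = labor force − unemployed = 1,056.54 − 32.33 = 1,024.21 thousand.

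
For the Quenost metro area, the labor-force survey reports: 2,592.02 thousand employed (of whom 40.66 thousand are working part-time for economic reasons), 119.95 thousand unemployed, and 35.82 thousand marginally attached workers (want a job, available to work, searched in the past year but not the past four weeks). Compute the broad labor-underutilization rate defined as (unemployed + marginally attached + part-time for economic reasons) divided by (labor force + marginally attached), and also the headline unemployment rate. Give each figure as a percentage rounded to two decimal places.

Broad underutilization rate ≈ 7.15%; headline unemployment rate ≈ 4.42%.

Labor force = 2,592.02 + 119.95 = 2,711.97 thousand.
Numerator = 119.95 + 35.82 + 40.66 = 196.43 thousand.
Denominator = 2,711.97 + 35.82 = 2,747.79 thousand.
Broad rate = 196.43 / 2,747.79 = 7.15%.
Headline unemployment rate = 119.95 / 2,711.97 = 4.42%.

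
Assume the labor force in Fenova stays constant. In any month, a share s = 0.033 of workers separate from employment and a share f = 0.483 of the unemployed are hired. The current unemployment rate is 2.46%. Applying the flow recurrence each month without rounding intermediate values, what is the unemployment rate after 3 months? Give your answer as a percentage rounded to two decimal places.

Unemployment rate after three months ≈ 5.95%.

With a fixed labor force, u_{t+1} = u_t + s·(1−u_t) − f·u_t = u_t·(1−s−f) + s.
Here 1−s−f = 0.484 and s = 0.033.
u_1 = 0.024600 × 0.484 + 0.033 = 0.044906.
u_2 = 0.044906 × 0.484 + 0.033 = 0.054735.
u_3 = 0.054735 × 0.484 + 0.033 = 0.059492.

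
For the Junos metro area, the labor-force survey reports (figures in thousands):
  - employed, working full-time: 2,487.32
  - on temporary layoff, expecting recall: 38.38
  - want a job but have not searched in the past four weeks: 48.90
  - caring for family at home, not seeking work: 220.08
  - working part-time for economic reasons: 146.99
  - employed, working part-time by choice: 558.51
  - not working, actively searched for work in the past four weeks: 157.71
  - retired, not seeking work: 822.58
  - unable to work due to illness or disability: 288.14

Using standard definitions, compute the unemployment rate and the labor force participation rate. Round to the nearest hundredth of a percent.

Unemployment rate ≈ 5.79%; labor force participation rate ≈ 71.07%.

Employed = 2,487.32 + 146.99 + 558.51 = 3,192.82 thousand (anyone who worked, including part-time for economic reasons, counts as employed).
Unemployed = 38.38 + 157.71 = 196.09 thousand (jobless and actively searching, or on temporary layoff).
Labor force = 3,192.82 + 196.09 = 3,388.91 thousand.
Not in labor force = 48.90 + 220.08 + 822.58 + 288.14 = 1,379.70 thousand (those not working and not actively searching are outside the labor force — including those who want a job but have given up searching).
Civilian working-age population = 3,388.91 + 1,379.70 = 4,768.61 thousand.
Unemployment rate = 196.09 / 3,388.91 = 5.79%.
Labor force participation rate = 3,388.91 / 4,768.61 = 71.07%.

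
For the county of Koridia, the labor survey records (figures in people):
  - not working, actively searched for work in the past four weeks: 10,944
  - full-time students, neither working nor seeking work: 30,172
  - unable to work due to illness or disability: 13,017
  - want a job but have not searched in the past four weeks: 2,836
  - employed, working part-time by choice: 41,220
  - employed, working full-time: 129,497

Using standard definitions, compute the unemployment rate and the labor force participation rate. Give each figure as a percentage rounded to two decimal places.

Employed = 41,220 + 129,497 = 170,717.
Unemployed = 10,944.
Labor force = 170,717 + 10,944 = 181,661.
Not in labor force = 30,172 + 13,017 + 2,836 = 46,025 (those not working and not actively searching are outside the labor force — including those who want a job but have given up searching).
Civilian working-age population = 181,661 + 46,025 = 227,686.
Unemployment rate = 10,944 / 181,661 = 6.02%.
Labor force participation rate = 181,661 / 227,686 = 79.79%.

Unemployment rate ≈ 6.02%; labor force participation rate ≈ 79.79%.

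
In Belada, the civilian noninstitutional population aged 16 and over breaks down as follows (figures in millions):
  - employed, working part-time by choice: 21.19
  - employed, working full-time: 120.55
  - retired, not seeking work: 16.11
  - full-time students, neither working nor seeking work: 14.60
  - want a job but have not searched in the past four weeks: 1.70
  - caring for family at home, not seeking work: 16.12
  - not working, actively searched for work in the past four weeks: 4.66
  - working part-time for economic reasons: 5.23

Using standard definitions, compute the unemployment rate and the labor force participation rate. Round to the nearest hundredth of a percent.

Employed = 21.19 + 120.55 + 5.23 = 146.97 million (anyone who worked, including part-time for economic reasons, counts as employed).
Unemployed = 4.66 million.
Labor force = 146.97 + 4.66 = 151.63 million.
Not in labor force = 16.11 + 14.60 + 1.70 + 16.12 = 48.53 million (those not working and not actively searching are outside the labor force — including those who want a job but have given up searching).
Civilian working-age population = 151.63 + 48.53 = 200.16 million.
Unemployment rate = 4.66 / 151.63 = 3.07%.
Labor force participation rate = 151.63 / 200.16 = 75.75%.

Unemployment rate ≈ 3.07%; labor force participation rate ≈ 75.75%.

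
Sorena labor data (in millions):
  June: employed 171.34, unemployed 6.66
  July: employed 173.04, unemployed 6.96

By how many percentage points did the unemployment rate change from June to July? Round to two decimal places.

June: labor force = 171.34 + 6.66 = 178.00; u = 6.66/178.00 = 3.74%.
July: labor force = 173.04 + 6.96 = 180.00; u = 6.96/180.00 = 3.87%.
Change = 3.87% − 3.74% = +0.13 pp.

The unemployment rate changed by +0.13 percentage points.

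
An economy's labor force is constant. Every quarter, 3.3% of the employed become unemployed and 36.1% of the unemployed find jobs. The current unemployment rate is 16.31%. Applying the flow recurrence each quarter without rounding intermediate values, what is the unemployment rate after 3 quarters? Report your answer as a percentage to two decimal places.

Unemployment rate after three quarters ≈ 10.14%.

With a fixed labor force, u_{t+1} = u_t + s·(1−u_t) − f·u_t = u_t·(1−s−f) + s.
Here 1−s−f = 0.606 and s = 0.033.
u_1 = 0.163100 × 0.606 + 0.033 = 0.131839.
u_2 = 0.131839 × 0.606 + 0.033 = 0.112894.
u_3 = 0.112894 × 0.606 + 0.033 = 0.101414.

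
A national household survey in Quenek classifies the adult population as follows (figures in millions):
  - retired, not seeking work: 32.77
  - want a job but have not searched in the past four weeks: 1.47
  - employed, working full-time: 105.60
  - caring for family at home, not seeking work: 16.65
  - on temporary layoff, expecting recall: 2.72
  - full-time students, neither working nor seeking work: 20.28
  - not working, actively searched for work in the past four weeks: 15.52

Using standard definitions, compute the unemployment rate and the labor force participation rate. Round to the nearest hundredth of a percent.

Employed = 105.60 million.
Unemployed = 2.72 + 15.52 = 18.24 million (jobless and actively searching, or on temporary layoff).
Labor force = 105.60 + 18.24 = 123.84 million.
Not in labor force = 32.77 + 1.47 + 16.65 + 20.28 = 71.17 million (those not working and not actively searching are outside the labor force — including those who want a job but have given up searching).
Civilian working-age population = 123.84 + 71.17 = 195.01 million.
Unemployment rate = 18.24 / 123.84 = 14.73%.
Labor force participation rate = 123.84 / 195.01 = 63.50%.

Unemployment rate ≈ 14.73%; labor force participation rate ≈ 63.50%.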